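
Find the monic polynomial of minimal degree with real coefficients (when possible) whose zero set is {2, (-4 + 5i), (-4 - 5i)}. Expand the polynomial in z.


The polynomial is p(z) = ∏_{α ∈ S} (z − α), where S = {2, (-4 + 5i), (-4 - 5i)}.
Expanding the product yields: p(z) = z^3 + 6·z^2 + 25·z -82.
Note conjugate pairs combine to real quadratics: (z − (-4+5i))(z − (-4−5i)) = z² + 8z + 41.
The resulting polynomial has degree 3 and real coefficients as required.

p(z) = z^3 + 6·z^2 + 25·z -82.


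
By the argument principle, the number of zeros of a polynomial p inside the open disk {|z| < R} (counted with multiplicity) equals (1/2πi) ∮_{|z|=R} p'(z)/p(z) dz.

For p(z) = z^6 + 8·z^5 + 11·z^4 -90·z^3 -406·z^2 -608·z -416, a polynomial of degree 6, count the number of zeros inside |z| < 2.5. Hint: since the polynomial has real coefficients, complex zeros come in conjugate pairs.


The zeros of p are: (-1 + 1i), (-1 - 1i), -4, 4, (-3 + 2i), (-3 - 2i).
Their magnitudes are: 1.414, 1.414, 4, 4, 3.606, 3.606.
Zeros with |z| < R = 2.5: (-1 + 1i), (-1 - 1i).
Count = 2.
By the argument principle, (1/2πi) ∮_{|z|=R} p'(z)/p(z) dz equals exactly this count.

Number of zeros inside |z| < 2.5: 2.


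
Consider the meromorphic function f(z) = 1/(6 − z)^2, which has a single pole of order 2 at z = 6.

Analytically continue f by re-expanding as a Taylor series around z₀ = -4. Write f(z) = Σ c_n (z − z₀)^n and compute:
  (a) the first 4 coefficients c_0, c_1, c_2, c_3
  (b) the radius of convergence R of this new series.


Let w = z − z₀, so z = z₀ + w.
Then 6 − z = 6 − (z₀ + w) = (6 − z₀) − w = 10 − w.
f(z) = 1/(10 − w)^2 = (1/(10)^2) · (1 − w/(10))^{−2}.
By the binomial series (1−u)^{−2} = Σ_{n≥0} C(n+1, 1) u^n for |u|<1, with u = w/(10):
  c_n = C(n+1, 1) / (10)^(n+2).
  c_0 = 1/(10)^2 = 1/100.
  c_1 = 2/(10)^3 = 1/500.
  c_2 = 3/(10)^4 = 3/10000.
  c_3 = 4/(10)^5 = 1/25000.
The series is valid for |w/d| < 1, i.e. |z − z₀| < |d|.
Radius of convergence: R = |6 − z₀| = |10| = 10 (distance from z₀ to the singularity z = 6).

c_0 = 1/100, c_1 = 1/500, c_2 = 3/10000, c_3 = 1/25000; R = 10.


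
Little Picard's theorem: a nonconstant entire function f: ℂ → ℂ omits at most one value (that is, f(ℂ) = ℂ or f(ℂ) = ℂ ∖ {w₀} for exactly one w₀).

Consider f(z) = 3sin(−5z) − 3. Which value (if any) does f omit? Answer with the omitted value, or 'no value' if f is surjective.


Little Picard bounds the complement of f(ℂ) to at most one point.
sin is entire and surjective onto ℂ: for every w ∈ ℂ, sin(ζ) = w has a solution ζ ∈ ℂ (e.g., via the complex inverse arcsin). With ζ = −5z this gives z = ζ/(-5). Then 3·sin(−5z) takes every value in 3·ℂ = ℂ, and adding -3 is a bijection of ℂ. So f is surjective and omits no value. (Note: only on the real line is sin bounded by [−1, 1].)

Omitted value: no value.


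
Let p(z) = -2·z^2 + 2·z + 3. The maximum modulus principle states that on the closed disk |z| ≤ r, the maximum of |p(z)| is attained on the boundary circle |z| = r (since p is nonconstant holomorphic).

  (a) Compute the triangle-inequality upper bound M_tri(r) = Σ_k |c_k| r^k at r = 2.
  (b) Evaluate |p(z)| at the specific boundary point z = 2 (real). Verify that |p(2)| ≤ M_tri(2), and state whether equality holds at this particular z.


Coefficients: c_0 = 3, c_1 = 2, c_2 = -2. Radius r = 2.
Part (a). Triangle bound: M_tri(r) = Σ_k |c_k| r^k
  = |3|·2^0 + |2|·2^1 + |-2|·2^2
  = 3 + 4 + 8 = 15.
This bounds M(r) := max_{|z|=r} |p(z)| from above; equality holds iff all terms c_k z^k can be made to align in phase at a single z on |z|=r.
Part (b). At z = 2 (real, on the circle |z| = r):
  p(2) = (3)·2^0 + (2)·2^1 + (-2)·2^2 = -1.
  |p(2)| = 1.
Check: |p(2)| = 1 ≤ 15 = M_tri(2). ✓ Equality does not hold at z = 2 (the coefficients have mixed signs, so the terms do not all align in phase there).

M_tri(2) = 15; |p(2)| = 1; equality at z=2: no.


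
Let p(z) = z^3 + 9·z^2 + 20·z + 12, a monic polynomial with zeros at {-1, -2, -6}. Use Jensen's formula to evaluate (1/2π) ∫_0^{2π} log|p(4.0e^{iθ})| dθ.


Zeros: -6, -2, -1; r = 4.0.
Inside |z| < r: -2, -1. Outside (|z| ≥ r): -6.
p(0) = 12, so log|p(0)| = log(12) = 2.4849.
Apply Jensen: I(r) = log|p(0)| + Σ_k log(r/|z_k|), summed over zeros inside |z| < r.
  log(r/|z_k|) for z_k = -1: log(4.0/1) = 1.3863
  log(r/|z_k|) for z_k = -2: log(4.0/2) = 0.6931
  Outside zeros (-6) contribute nothing to the Jensen sum.
Sum over inside zeros: 2.0794.
I(r) = log|p(0)| + (inside sum) = 2.4849 + 2.0794 = 4.5643.
Note: since some zeros are outside |z| ≤ r, the simplified n·log(r) form does NOT apply — only the inside zeros contribute.

I(r) ≈ 4.5643.


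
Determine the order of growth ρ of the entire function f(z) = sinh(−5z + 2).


sinh(w) is a linear combination of e^{iw} and e^{−iw} (or e^w, e^{−w} in the hyperbolic case), so |sinh(w)| ≤ e^{|w|}. With w = −5z + 2, |w| ≤ 5|z| + 2 = 5r + 2 on |z| = r, giving M(r) ≤ e^{5r + 2}, so ρ ≤ 1. On a suitable ray (z = it for sin/cos; z = t for sinh/cosh, t real → ∞), |sinh(−5z + 2)| grows like e^{5|t|}/2, so ρ ≥ 1. Hence ρ = 1.
Therefore ρ = 1.

Order ρ = 1.


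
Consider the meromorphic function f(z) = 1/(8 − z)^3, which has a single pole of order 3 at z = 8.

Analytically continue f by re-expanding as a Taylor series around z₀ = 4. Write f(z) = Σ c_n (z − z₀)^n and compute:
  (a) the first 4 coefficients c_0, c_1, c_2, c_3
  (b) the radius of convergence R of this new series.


Let w = z − z₀, so z = z₀ + w.
Then 8 − z = 8 − (z₀ + w) = (8 − z₀) − w = 4 − w.
f(z) = 1/(4 − w)^3 = (1/(4)^3) · (1 − w/(4))^{−3}.
By the binomial series (1−u)^{−3} = Σ_{n≥0} C(n+2, 2) u^n for |u|<1, with u = w/(4):
  c_n = C(n+2, 2) / (4)^(n+3).
  c_0 = 1/(4)^3 = 1/64.
  c_1 = 3/(4)^4 = 3/256.
  c_2 = 6/(4)^5 = 3/512.
  c_3 = 10/(4)^6 = 5/2048.
The series is valid for |w/d| < 1, i.e. |z − z₀| < |d|.
Radius of convergence: R = |8 − z₀| = |4| = 4 (distance from z₀ to the singularity z = 8).

c_0 = 1/64, c_1 = 3/256, c_2 = 3/512, c_3 = 5/2048; R = 4.


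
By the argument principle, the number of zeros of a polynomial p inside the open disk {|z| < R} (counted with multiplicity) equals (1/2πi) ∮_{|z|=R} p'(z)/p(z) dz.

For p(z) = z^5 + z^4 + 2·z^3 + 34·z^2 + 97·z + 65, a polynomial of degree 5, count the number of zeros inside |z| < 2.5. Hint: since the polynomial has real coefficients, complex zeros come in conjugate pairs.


The zeros of p are: (-2 + 1i), (-2 - 1i), -1, (2 + 3i), (2 - 3i).
Their magnitudes are: 2.236, 2.236, 1, 3.606, 3.606.
Zeros with |z| < R = 2.5: (-2 + 1i), (-2 - 1i), -1.
Count = 3.
By the argument principle, (1/2πi) ∮_{|z|=R} p'(z)/p(z) dz equals exactly this count.

Number of zeros inside |z| < 2.5: 3.


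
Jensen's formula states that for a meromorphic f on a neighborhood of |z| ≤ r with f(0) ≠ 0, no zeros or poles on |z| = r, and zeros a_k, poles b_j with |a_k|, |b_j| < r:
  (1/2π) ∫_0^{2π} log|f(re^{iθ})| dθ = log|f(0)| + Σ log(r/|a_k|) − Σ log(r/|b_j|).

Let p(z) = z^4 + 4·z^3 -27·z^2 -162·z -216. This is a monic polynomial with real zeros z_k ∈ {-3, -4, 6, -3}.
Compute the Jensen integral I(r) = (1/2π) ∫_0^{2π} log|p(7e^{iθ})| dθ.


Zeros: -4, -3, -3, 6; r = 7.
Inside |z| < r: -4, -3, -3, 6. Outside (|z| ≥ r): ∅.
p(0) = -216, so log|p(0)| = log(216) = 5.3753.
Apply Jensen: I(r) = log|p(0)| + Σ_k log(r/|z_k|), summed over zeros inside |z| < r.
  log(r/|z_k|) for z_k = -3: log(7/3) = 0.8473
  log(r/|z_k|) for z_k = -4: log(7/4) = 0.5596
  log(r/|z_k|) for z_k = 6: log(7/6) = 0.1542
  log(r/|z_k|) for z_k = -3: log(7/3) = 0.8473
Sum over inside zeros: 2.4084.
I(r) = log|p(0)| + (inside sum) = 5.3753 + 2.4084 = 7.7836.
Closed form (all zeros inside, monic): I(r) = n·log(r) = 4·log(7) = 7.7836. ✓

I(r) ≈ 7.7836.


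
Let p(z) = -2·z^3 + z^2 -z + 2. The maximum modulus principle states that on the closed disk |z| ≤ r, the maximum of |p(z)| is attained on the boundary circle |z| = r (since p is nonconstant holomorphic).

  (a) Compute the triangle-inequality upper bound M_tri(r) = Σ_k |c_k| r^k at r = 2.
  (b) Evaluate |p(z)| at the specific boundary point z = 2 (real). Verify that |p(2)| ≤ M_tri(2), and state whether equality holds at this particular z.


Coefficients: c_0 = 2, c_1 = -1, c_2 = 1, c_3 = -2. Radius r = 2.
Part (a). Triangle bound: M_tri(r) = Σ_k |c_k| r^k
  = |2|·2^0 + |-1|·2^1 + |1|·2^2 + |-2|·2^3
  = 2 + 2 + 4 + 16 = 24.
This bounds M(r) := max_{|z|=r} |p(z)| from above; equality holds iff all terms c_k z^k can be made to align in phase at a single z on |z|=r.
Part (b). At z = 2 (real, on the circle |z| = r):
  p(2) = (2)·2^0 + (-1)·2^1 + (1)·2^2 + (-2)·2^3 = -12.
  |p(2)| = 12.
Check: |p(2)| = 12 ≤ 24 = M_tri(2). ✓ Equality does not hold at z = 2 (the coefficients have mixed signs, so the terms do not all align in phase there).

M_tri(2) = 24; |p(2)| = 12; equality at z=2: no.


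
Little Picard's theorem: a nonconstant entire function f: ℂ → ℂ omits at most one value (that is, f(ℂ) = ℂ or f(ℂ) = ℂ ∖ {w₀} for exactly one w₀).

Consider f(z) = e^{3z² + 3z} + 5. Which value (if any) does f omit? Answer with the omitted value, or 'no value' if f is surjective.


Little Picard bounds the complement of f(ℂ) to at most one point.
The exponent g(z) = 3z² + 3z is a nonconstant polynomial, hence surjective onto ℂ. So e^{g(z)} takes every value in {e^w : w ∈ ℂ} = ℂ ∖ {0}. Adding 5 shifts the range to ℂ ∖ {5}. f omits exactly 5.

Omitted value: 5.


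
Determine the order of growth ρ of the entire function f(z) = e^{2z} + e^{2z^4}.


Each summand is entire of order 1 and 4 respectively (as in the single-exponential case). The order of a sum is at most the max of the orders, so ρ ≤ 4. For the lower bound: on |z|=r choose arg z so that 2z^4 is real positive; then |e^{2z^4}| = e^{2r^4} while |e^{2z}| ≤ e^{2r^1} = o(e^{2r^4}). So |f| ≥ e^{2r^4}(1 − o(1)) and ρ ≥ 4. Hence ρ = max(1, 4) = 4.
Therefore ρ = 4.

Order ρ = 4.


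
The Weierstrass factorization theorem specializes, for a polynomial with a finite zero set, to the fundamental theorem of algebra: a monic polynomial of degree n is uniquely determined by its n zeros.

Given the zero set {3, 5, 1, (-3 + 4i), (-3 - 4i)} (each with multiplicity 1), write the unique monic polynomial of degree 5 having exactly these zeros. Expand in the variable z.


The polynomial is p(z) = ∏_{α ∈ S} (z − α), where S = {3, 5, 1, (-3 + 4i), (-3 - 4i)}.
Expanding the product yields: p(z) = z^5 -3·z^4 -6·z^3 -102·z^2 + 485·z -375.
Note conjugate pairs combine to real quadratics: (z − (-3+4i))(z − (-3−4i)) = z² + 6z + 25.
The resulting polynomial has degree 5 and real coefficients as required.

p(z) = z^5 -3·z^4 -6·z^3 -102·z^2 + 485·z -375.


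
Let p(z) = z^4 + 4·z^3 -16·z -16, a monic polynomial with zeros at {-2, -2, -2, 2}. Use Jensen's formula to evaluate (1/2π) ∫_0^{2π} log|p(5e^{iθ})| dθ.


Zeros: -2, -2, -2, 2; r = 5.
Inside |z| < r: -2, -2, -2, 2. Outside (|z| ≥ r): ∅.
p(0) = -16, so log|p(0)| = log(16) = 2.7726.
Apply Jensen: I(r) = log|p(0)| + Σ_k log(r/|z_k|), summed over zeros inside |z| < r.
  log(r/|z_k|) for z_k = -2: log(5/2) = 0.9163
  log(r/|z_k|) for z_k = -2: log(5/2) = 0.9163
  log(r/|z_k|) for z_k = -2: log(5/2) = 0.9163
  log(r/|z_k|) for z_k = 2: log(5/2) = 0.9163
Sum over inside zeros: 3.6652.
I(r) = log|p(0)| + (inside sum) = 2.7726 + 3.6652 = 6.4378.
Closed form (all zeros inside, monic): I(r) = n·log(r) = 4·log(5) = 6.4378. ✓

I(r) ≈ 6.4378.


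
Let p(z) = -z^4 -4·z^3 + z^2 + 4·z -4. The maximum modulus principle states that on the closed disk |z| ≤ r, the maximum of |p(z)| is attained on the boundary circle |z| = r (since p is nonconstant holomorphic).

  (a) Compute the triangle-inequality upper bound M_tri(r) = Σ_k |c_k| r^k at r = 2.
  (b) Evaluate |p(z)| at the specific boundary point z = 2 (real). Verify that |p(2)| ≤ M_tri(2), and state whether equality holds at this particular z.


Coefficients: c_0 = -4, c_1 = 4, c_2 = 1, c_3 = -4, c_4 = -1. Radius r = 2.
Part (a). Triangle bound: M_tri(r) = Σ_k |c_k| r^k
  = |-4|·2^0 + |4|·2^1 + |1|·2^2 + |-4|·2^3 + |-1|·2^4
  = 4 + 8 + 4 + 32 + 16 = 64.
This bounds M(r) := max_{|z|=r} |p(z)| from above; equality holds iff all terms c_k z^k can be made to align in phase at a single z on |z|=r.
Part (b). At z = 2 (real, on the circle |z| = r):
  p(2) = (-4)·2^0 + (4)·2^1 + (1)·2^2 + (-4)·2^3 + (-1)·2^4 = -40.
  |p(2)| = 40.
Check: |p(2)| = 40 ≤ 64 = M_tri(2). ✓ Equality does not hold at z = 2 (the coefficients have mixed signs, so the terms do not all align in phase there).

M_tri(2) = 64; |p(2)| = 40; equality at z=2: no.


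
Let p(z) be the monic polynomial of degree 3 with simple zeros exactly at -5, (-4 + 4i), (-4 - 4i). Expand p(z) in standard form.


The polynomial is p(z) = ∏_{α ∈ S} (z − α), where S = {-5, (-4 + 4i), (-4 - 4i)}.
Expanding the product yields: p(z) = z^3 + 13·z^2 + 72·z + 160.
Note conjugate pairs combine to real quadratics: (z − (-4+4i))(z − (-4−4i)) = z² + 8z + 32.
The resulting polynomial has degree 3 and real coefficients as required.

p(z) = z^3 + 13·z^2 + 72·z + 160.


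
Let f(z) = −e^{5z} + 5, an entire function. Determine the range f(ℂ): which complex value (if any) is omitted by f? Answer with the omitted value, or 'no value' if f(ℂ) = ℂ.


Little Picard bounds the complement of f(ℂ) to at most one point.
e^{5z} is never zero on ℂ, so -1·e^{5z} takes every value in ℂ ∖ {0}. Adding 5 shifts the range to ℂ ∖ {5}. Thus f omits exactly the value 5.

Omitted value: 5.


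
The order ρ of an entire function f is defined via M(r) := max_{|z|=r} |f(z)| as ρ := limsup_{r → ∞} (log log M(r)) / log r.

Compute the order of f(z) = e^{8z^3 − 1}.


|e^{8z^3 − 1}| = e^{Re(8·z^3) + -1} ≤ e^{8|z|^3 + -1} = e^{8r^3 + -1} on |z| = r, so ρ ≤ 3. Choosing z on |z|=r so that 8·z^3 is real positive (always possible by picking arg z appropriately) gives |f(z)| = e^{8r^3 + -1}, matching the bound. The additive constant -1 does not affect log log M(r) ~ 3·log r. Hence ρ = 3.
Therefore ρ = 3.

Order ρ = 3.


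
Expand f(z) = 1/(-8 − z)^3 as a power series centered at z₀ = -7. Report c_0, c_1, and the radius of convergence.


Let w = z − z₀, so z = z₀ + w.
Then -8 − z = -8 − (z₀ + w) = (-8 − z₀) − w = -1 − w.
f(z) = 1/(-1 − w)^3 = (1/(-1)^3) · (1 − w/(-1))^{−3}.
By the binomial series (1−u)^{−3} = Σ_{n≥0} C(n+2, 2) u^n for |u|<1, with u = w/(-1):
  c_n = C(n+2, 2) / (-1)^(n+3).
  c_0 = 1/(-1)^3 = -1.
  c_1 = 3/(-1)^4 = 3.
The series is valid for |w/d| < 1, i.e. |z − z₀| < |d|.
Radius of convergence: R = |-8 − z₀| = |-1| = 1 (distance from z₀ to the singularity z = -8).

c_0 = -1, c_1 = 3; R = 1.


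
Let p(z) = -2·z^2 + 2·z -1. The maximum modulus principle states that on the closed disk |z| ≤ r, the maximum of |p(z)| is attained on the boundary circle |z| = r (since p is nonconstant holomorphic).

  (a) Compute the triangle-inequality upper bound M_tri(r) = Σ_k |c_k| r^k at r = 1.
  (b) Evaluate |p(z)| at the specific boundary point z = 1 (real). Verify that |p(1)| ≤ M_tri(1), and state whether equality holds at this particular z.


Coefficients: c_0 = -1, c_1 = 2, c_2 = -2. Radius r = 1.
Part (a). Triangle bound: M_tri(r) = Σ_k |c_k| r^k
  = |-1|·1^0 + |2|·1^1 + |-2|·1^2
  = 1 + 2 + 2 = 5.
This bounds M(r) := max_{|z|=r} |p(z)| from above; equality holds iff all terms c_k z^k can be made to align in phase at a single z on |z|=r.
Part (b). At z = 1 (real, on the circle |z| = r):
  p(1) = (-1)·1^0 + (2)·1^1 + (-2)·1^2 = -1.
  |p(1)| = 1.
Check: |p(1)| = 1 ≤ 5 = M_tri(1). ✓ Equality does not hold at z = 1 (the coefficients have mixed signs, so the terms do not all align in phase there).

M_tri(1) = 5; |p(1)| = 1; equality at z=1: no.


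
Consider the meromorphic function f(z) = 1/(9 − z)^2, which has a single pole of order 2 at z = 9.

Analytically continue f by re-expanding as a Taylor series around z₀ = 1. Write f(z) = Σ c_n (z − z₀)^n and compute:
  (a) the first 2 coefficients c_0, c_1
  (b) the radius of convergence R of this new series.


Let w = z − z₀, so z = z₀ + w.
Then 9 − z = 9 − (z₀ + w) = (9 − z₀) − w = 8 − w.
f(z) = 1/(8 − w)^2 = (1/(8)^2) · (1 − w/(8))^{−2}.
By the binomial series (1−u)^{−2} = Σ_{n≥0} C(n+1, 1) u^n for |u|<1, with u = w/(8):
  c_n = C(n+1, 1) / (8)^(n+2).
  c_0 = 1/(8)^2 = 1/64.
  c_1 = 2/(8)^3 = 1/256.
The series is valid for |w/d| < 1, i.e. |z − z₀| < |d|.
Radius of convergence: R = |9 − z₀| = |8| = 8 (distance from z₀ to the singularity z = 9).

c_0 = 1/64, c_1 = 1/256; R = 8.


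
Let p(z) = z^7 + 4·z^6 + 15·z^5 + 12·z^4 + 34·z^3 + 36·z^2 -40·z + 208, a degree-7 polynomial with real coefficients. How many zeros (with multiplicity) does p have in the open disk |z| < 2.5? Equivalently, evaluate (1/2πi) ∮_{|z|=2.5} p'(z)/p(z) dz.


The zeros of p are: -2, (0 + 2i), (0 - 2i), (1 + 1i), (1 - 1i), (-2 + 3i), (-2 - 3i).
Their magnitudes are: 2, 2, 2, 1.414, 1.414, 3.606, 3.606.
Zeros with |z| < R = 2.5: -2, (0 + 2i), (0 - 2i), (1 + 1i), (1 - 1i).
Count = 5.
By the argument principle, (1/2πi) ∮_{|z|=R} p'(z)/p(z) dz equals exactly this count.

Number of zeros inside |z| < 2.5: 5.


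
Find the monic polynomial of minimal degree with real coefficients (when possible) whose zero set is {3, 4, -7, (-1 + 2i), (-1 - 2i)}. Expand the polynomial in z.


The polynomial is p(z) = ∏_{α ∈ S} (z − α), where S = {3, 4, -7, (-1 + 2i), (-1 - 2i)}.
Expanding the product yields: p(z) = z^5 + 2·z^4 -32·z^3 + 10·z^2 -17·z + 420.
Note conjugate pairs combine to real quadratics: (z − (-1+2i))(z − (-1−2i)) = z² + 2z + 5.
The resulting polynomial has degree 5 and real coefficients as required.

p(z) = z^5 + 2·z^4 -32·z^3 + 10·z^2 -17·z + 420.


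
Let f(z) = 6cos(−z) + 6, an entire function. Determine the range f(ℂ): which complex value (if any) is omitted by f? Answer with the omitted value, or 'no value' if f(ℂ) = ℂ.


Little Picard bounds the complement of f(ℂ) to at most one point.
cos is entire and surjective onto ℂ: for every w ∈ ℂ, cos(ζ) = w has a solution ζ ∈ ℂ (e.g., via the complex inverse arccos). With ζ = −z this gives z = ζ/(-1). Then 6·cos(−z) takes every value in 6·ℂ = ℂ, and adding 6 is a bijection of ℂ. So f is surjective and omits no value. (Note: only on the real line is cos bounded by [−1, 1].)

Omitted value: no value.


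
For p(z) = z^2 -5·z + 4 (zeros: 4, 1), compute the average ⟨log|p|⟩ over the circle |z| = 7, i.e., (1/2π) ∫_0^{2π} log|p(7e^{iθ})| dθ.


Zeros: 1, 4; r = 7.
Inside |z| < r: 1, 4. Outside (|z| ≥ r): ∅.
p(0) = 4, so log|p(0)| = log(4) = 1.3863.
Apply Jensen: I(r) = log|p(0)| + Σ_k log(r/|z_k|), summed over zeros inside |z| < r.
  log(r/|z_k|) for z_k = 4: log(7/4) = 0.5596
  log(r/|z_k|) for z_k = 1: log(7/1) = 1.9459
Sum over inside zeros: 2.5055.
I(r) = log|p(0)| + (inside sum) = 1.3863 + 2.5055 = 3.8918.
Closed form (all zeros inside, monic): I(r) = n·log(r) = 2·log(7) = 3.8918. ✓

I(r) ≈ 3.8918.


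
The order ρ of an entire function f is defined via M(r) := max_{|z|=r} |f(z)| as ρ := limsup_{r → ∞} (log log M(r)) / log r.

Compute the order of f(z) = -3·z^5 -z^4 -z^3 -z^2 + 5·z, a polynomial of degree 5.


|f(z)| ≤ Σ|c_k|·r^k = O(r^5) as r → ∞. Polynomial growth is O(e^{r^ε}) for every ε > 0 (since r^5/e^{r^ε} → 0), so ρ ≤ ε for all ε > 0, i.e. ρ = 0. Every nonconstant polynomial has order 0.
Therefore ρ = 0.

Order ρ = 0.


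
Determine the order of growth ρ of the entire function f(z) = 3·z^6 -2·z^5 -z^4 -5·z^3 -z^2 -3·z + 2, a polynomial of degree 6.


|f(z)| ≤ Σ|c_k|·r^k = O(r^6) as r → ∞. Polynomial growth is O(e^{r^ε}) for every ε > 0 (since r^6/e^{r^ε} → 0), so ρ ≤ ε for all ε > 0, i.e. ρ = 0. Every nonconstant polynomial has order 0.
Therefore ρ = 0.

Order ρ = 0.


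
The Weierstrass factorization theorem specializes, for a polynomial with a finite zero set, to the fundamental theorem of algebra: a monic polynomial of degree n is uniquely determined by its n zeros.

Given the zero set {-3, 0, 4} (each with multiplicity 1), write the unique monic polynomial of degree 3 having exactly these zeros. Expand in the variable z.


The polynomial is p(z) = ∏_{α ∈ S} (z − α), where S = {-3, 0, 4}.
Expanding the product yields: p(z) = z^3 -z^2 -12·z.
The resulting polynomial has degree 3 and real coefficients as required.

p(z) = z^3 -z^2 -12·z.


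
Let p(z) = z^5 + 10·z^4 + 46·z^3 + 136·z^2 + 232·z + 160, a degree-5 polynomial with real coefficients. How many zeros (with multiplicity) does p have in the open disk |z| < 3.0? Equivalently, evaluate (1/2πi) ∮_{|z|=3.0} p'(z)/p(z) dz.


The zeros of p are: -2, -4, -2, (-1 + 3i), (-1 - 3i).
Their magnitudes are: 2, 4, 2, 3.162, 3.162.
Zeros with |z| < R = 3.0: -2, -2.
Count = 2.
By the argument principle, (1/2πi) ∮_{|z|=R} p'(z)/p(z) dz equals exactly this count.

Number of zeros inside |z| < 3.0: 2.


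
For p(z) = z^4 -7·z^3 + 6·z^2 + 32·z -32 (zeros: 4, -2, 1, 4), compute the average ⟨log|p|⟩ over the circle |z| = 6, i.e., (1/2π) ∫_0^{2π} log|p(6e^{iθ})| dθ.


Zeros: -2, 1, 4, 4; r = 6.
Inside |z| < r: -2, 1, 4, 4. Outside (|z| ≥ r): ∅.
p(0) = -32, so log|p(0)| = log(32) = 3.4657.
Apply Jensen: I(r) = log|p(0)| + Σ_k log(r/|z_k|), summed over zeros inside |z| < r.
  log(r/|z_k|) for z_k = 4: log(6/4) = 0.4055
  log(r/|z_k|) for z_k = -2: log(6/2) = 1.0986
  log(r/|z_k|) for z_k = 1: log(6/1) = 1.7918
  log(r/|z_k|) for z_k = 4: log(6/4) = 0.4055
Sum over inside zeros: 3.7013.
I(r) = log|p(0)| + (inside sum) = 3.4657 + 3.7013 = 7.1670.
Closed form (all zeros inside, monic): I(r) = n·log(r) = 4·log(6) = 7.1670. ✓

I(r) ≈ 7.1670.


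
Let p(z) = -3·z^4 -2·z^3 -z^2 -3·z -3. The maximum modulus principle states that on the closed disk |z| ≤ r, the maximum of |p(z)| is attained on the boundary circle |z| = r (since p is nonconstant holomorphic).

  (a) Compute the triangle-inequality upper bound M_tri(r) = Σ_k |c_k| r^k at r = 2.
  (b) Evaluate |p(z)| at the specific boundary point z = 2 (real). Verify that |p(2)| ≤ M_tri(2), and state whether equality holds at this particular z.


Coefficients: c_0 = -3, c_1 = -3, c_2 = -1, c_3 = -2, c_4 = -3. Radius r = 2.
Part (a). Triangle bound: M_tri(r) = Σ_k |c_k| r^k
  = |-3|·2^0 + |-3|·2^1 + |-1|·2^2 + |-2|·2^3 + |-3|·2^4
  = 3 + 6 + 4 + 16 + 48 = 77.
This bounds M(r) := max_{|z|=r} |p(z)| from above; equality holds iff all terms c_k z^k can be made to align in phase at a single z on |z|=r.
Part (b). At z = 2 (real, on the circle |z| = r):
  p(2) = (-3)·2^0 + (-3)·2^1 + (-1)·2^2 + (-2)·2^3 + (-3)·2^4 = -77.
  |p(2)| = 77.
Since all nonzero coefficients share the same sign, |p(2)| = 77 = M_tri(2); the triangle bound is attained at z = 2, so in fact M(r) = 77.

M_tri(2) = 77; |p(2)| = 77; equality at z=2: yes.


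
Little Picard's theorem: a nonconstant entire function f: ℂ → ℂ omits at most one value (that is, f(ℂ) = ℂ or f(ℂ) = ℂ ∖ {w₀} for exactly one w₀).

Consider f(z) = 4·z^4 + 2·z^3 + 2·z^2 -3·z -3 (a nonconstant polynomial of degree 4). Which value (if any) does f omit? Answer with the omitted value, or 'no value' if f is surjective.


Little Picard bounds the complement of f(ℂ) to at most one point.
For every w ∈ ℂ, the equation p(z) − w = 0 is a nonconstant polynomial in z and hence has at least one root by the fundamental theorem of algebra. So p is surjective onto ℂ, omitting no value.

Omitted value: no value.


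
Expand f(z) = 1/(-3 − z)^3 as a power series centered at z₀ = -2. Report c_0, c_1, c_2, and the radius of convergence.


Let w = z − z₀, so z = z₀ + w.
Then -3 − z = -3 − (z₀ + w) = (-3 − z₀) − w = -1 − w.
f(z) = 1/(-1 − w)^3 = (1/(-1)^3) · (1 − w/(-1))^{−3}.
By the binomial series (1−u)^{−3} = Σ_{n≥0} C(n+2, 2) u^n for |u|<1, with u = w/(-1):
  c_n = C(n+2, 2) / (-1)^(n+3).
  c_0 = 1/(-1)^3 = -1.
  c_1 = 3/(-1)^4 = 3.
  c_2 = 6/(-1)^5 = -6.
The series is valid for |w/d| < 1, i.e. |z − z₀| < |d|.
Radius of convergence: R = |-3 − z₀| = |-1| = 1 (distance from z₀ to the singularity z = -3).

c_0 = -1, c_1 = 3, c_2 = -6; R = 1.


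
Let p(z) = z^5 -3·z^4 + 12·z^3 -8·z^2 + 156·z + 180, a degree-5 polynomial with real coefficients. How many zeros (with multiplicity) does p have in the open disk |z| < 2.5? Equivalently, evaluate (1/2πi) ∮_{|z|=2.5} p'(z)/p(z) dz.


The zeros of p are: (3 + 3i), (3 - 3i), (-1 + 3i), (-1 - 3i), -1.
Their magnitudes are: 4.243, 4.243, 3.162, 3.162, 1.
Zeros with |z| < R = 2.5: -1.
Count = 1.
By the argument principle, (1/2πi) ∮_{|z|=R} p'(z)/p(z) dz equals exactly this count.

Number of zeros inside |z| < 2.5: 1.


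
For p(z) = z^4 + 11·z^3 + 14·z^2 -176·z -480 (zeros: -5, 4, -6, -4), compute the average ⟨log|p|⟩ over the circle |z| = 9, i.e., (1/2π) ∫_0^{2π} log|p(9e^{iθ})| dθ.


Zeros: -6, -5, -4, 4; r = 9.
Inside |z| < r: -6, -5, -4, 4. Outside (|z| ≥ r): ∅.
p(0) = -480, so log|p(0)| = log(480) = 6.1738.
Apply Jensen: I(r) = log|p(0)| + Σ_k log(r/|z_k|), summed over zeros inside |z| < r.
  log(r/|z_k|) for z_k = -5: log(9/5) = 0.5878
  log(r/|z_k|) for z_k = 4: log(9/4) = 0.8109
  log(r/|z_k|) for z_k = -6: log(9/6) = 0.4055
  log(r/|z_k|) for z_k = -4: log(9/4) = 0.8109
Sum over inside zeros: 2.6151.
I(r) = log|p(0)| + (inside sum) = 6.1738 + 2.6151 = 8.7889.
Closed form (all zeros inside, monic): I(r) = n·log(r) = 4·log(9) = 8.7889. ✓

I(r) ≈ 8.7889.


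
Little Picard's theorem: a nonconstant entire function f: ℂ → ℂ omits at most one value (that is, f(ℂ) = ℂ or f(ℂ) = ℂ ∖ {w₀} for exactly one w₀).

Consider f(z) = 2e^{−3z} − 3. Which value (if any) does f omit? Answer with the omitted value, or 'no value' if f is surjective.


Little Picard bounds the complement of f(ℂ) to at most one point.
e^{−3z} is never zero on ℂ, so 2·e^{−3z} takes every value in ℂ ∖ {0}. Adding -3 shifts the range to ℂ ∖ {-3}. Thus f omits exactly the value -3.

Omitted value: -3.


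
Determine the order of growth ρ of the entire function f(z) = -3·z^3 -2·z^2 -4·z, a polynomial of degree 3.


|f(z)| ≤ Σ|c_k|·r^k = O(r^3) as r → ∞. Polynomial growth is O(e^{r^ε}) for every ε > 0 (since r^3/e^{r^ε} → 0), so ρ ≤ ε for all ε > 0, i.e. ρ = 0. Every nonconstant polynomial has order 0.
Therefore ρ = 0.

Order ρ = 0.


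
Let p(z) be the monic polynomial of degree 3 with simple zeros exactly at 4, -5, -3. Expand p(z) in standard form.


The polynomial is p(z) = ∏_{α ∈ S} (z − α), where S = {4, -5, -3}.
Expanding the product yields: p(z) = z^3 + 4·z^2 -17·z -60.
The resulting polynomial has degree 3 and real coefficients as required.

p(z) = z^3 + 4·z^2 -17·z -60.


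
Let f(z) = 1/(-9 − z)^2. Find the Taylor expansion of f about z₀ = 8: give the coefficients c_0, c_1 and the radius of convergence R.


Let w = z − z₀, so z = z₀ + w.
Then -9 − z = -9 − (z₀ + w) = (-9 − z₀) − w = -17 − w.
f(z) = 1/(-17 − w)^2 = (1/(-17)^2) · (1 − w/(-17))^{−2}.
By the binomial series (1−u)^{−2} = Σ_{n≥0} C(n+1, 1) u^n for |u|<1, with u = w/(-17):
  c_n = C(n+1, 1) / (-17)^(n+2).
  c_0 = 1/(-17)^2 = 1/289.
  c_1 = 2/(-17)^3 = -2/4913.
The series is valid for |w/d| < 1, i.e. |z − z₀| < |d|.
Radius of convergence: R = |-9 − z₀| = |-17| = 17 (distance from z₀ to the singularity z = -9).

c_0 = 1/289, c_1 = -2/4913; R = 17.


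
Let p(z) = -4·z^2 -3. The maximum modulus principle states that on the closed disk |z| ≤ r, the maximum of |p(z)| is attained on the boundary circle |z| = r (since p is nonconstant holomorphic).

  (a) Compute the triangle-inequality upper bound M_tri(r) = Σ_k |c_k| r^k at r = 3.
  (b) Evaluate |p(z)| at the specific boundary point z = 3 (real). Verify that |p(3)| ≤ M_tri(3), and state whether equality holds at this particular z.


Coefficients: c_0 = -3, c_1 = 0, c_2 = -4. Radius r = 3.
Part (a). Triangle bound: M_tri(r) = Σ_k |c_k| r^k
  = |-3|·3^0 + |0|·3^1 + |-4|·3^2
  = 3 + 0 + 36 = 39.
This bounds M(r) := max_{|z|=r} |p(z)| from above; equality holds iff all terms c_k z^k can be made to align in phase at a single z on |z|=r.
Part (b). At z = 3 (real, on the circle |z| = r):
  p(3) = (-3)·3^0 + (0)·3^1 + (-4)·3^2 = -39.
  |p(3)| = 39.
Since all nonzero coefficients share the same sign, |p(3)| = 39 = M_tri(3); the triangle bound is attained at z = 3, so in fact M(r) = 39.

M_tri(3) = 39; |p(3)| = 39; equality at z=3: yes.


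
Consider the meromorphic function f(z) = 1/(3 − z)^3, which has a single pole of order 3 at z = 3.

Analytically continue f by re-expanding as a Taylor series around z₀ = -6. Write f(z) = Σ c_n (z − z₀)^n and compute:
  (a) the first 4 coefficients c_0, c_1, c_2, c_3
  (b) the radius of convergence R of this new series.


Let w = z − z₀, so z = z₀ + w.
Then 3 − z = 3 − (z₀ + w) = (3 − z₀) − w = 9 − w.
f(z) = 1/(9 − w)^3 = (1/(9)^3) · (1 − w/(9))^{−3}.
By the binomial series (1−u)^{−3} = Σ_{n≥0} C(n+2, 2) u^n for |u|<1, with u = w/(9):
  c_n = C(n+2, 2) / (9)^(n+3).
  c_0 = 1/(9)^3 = 1/729.
  c_1 = 3/(9)^4 = 1/2187.
  c_2 = 6/(9)^5 = 2/19683.
  c_3 = 10/(9)^6 = 10/531441.
The series is valid for |w/d| < 1, i.e. |z − z₀| < |d|.
Radius of convergence: R = |3 − z₀| = |9| = 9 (distance from z₀ to the singularity z = 3).

c_0 = 1/729, c_1 = 1/2187, c_2 = 2/19683, c_3 = 10/531441; R = 9.


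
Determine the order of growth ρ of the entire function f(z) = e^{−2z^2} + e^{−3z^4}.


Each summand is entire of order 2 and 4 respectively (as in the single-exponential case). The order of a sum is at most the max of the orders, so ρ ≤ 4. For the lower bound: on |z|=r choose arg z so that -3z^4 is real positive; then |e^{-3z^4}| = e^{3r^4} while |e^{-2z^2}| ≤ e^{2r^2} = o(e^{3r^4}). So |f| ≥ e^{3r^4}(1 − o(1)) and ρ ≥ 4. Hence ρ = max(2, 4) = 4.
Therefore ρ = 4.

Order ρ = 4.


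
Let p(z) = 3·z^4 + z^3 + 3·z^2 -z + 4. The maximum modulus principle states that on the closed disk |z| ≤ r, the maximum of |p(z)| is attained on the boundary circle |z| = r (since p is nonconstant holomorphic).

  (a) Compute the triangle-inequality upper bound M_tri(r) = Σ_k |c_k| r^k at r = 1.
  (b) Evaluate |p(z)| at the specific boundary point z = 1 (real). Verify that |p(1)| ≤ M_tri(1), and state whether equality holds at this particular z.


Coefficients: c_0 = 4, c_1 = -1, c_2 = 3, c_3 = 1, c_4 = 3. Radius r = 1.
Part (a). Triangle bound: M_tri(r) = Σ_k |c_k| r^k
  = |4|·1^0 + |-1|·1^1 + |3|·1^2 + |1|·1^3 + |3|·1^4
  = 4 + 1 + 3 + 1 + 3 = 12.
This bounds M(r) := max_{|z|=r} |p(z)| from above; equality holds iff all terms c_k z^k can be made to align in phase at a single z on |z|=r.
Part (b). At z = 1 (real, on the circle |z| = r):
  p(1) = (4)·1^0 + (-1)·1^1 + (3)·1^2 + (1)·1^3 + (3)·1^4 = 10.
  |p(1)| = 10.
Check: |p(1)| = 10 ≤ 12 = M_tri(1). ✓ Equality does not hold at z = 1 (the coefficients have mixed signs, so the terms do not all align in phase there).

M_tri(1) = 12; |p(1)| = 10; equality at z=1: no.


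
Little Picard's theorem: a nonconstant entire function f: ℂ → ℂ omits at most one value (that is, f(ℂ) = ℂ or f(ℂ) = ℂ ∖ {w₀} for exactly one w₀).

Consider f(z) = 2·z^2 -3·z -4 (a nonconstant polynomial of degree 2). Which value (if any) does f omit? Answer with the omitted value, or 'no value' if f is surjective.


Little Picard bounds the complement of f(ℂ) to at most one point.
For every w ∈ ℂ, the equation p(z) − w = 0 is a nonconstant polynomial in z and hence has at least one root by the fundamental theorem of algebra. So p is surjective onto ℂ, omitting no value.

Omitted value: no value.


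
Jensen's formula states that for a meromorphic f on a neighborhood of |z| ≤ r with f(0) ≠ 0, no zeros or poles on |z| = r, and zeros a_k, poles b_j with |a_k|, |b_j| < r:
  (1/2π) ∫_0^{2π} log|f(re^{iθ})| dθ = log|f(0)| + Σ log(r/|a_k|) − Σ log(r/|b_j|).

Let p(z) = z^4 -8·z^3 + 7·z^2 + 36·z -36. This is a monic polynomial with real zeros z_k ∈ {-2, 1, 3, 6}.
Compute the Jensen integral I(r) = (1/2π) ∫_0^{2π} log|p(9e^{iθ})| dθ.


Zeros: -2, 1, 3, 6; r = 9.
Inside |z| < r: -2, 1, 3, 6. Outside (|z| ≥ r): ∅.
p(0) = -36, so log|p(0)| = log(36) = 3.5835.
Apply Jensen: I(r) = log|p(0)| + Σ_k log(r/|z_k|), summed over zeros inside |z| < r.
  log(r/|z_k|) for z_k = -2: log(9/2) = 1.5041
  log(r/|z_k|) for z_k = 1: log(9/1) = 2.1972
  log(r/|z_k|) for z_k = 3: log(9/3) = 1.0986
  log(r/|z_k|) for z_k = 6: log(9/6) = 0.4055
Sum over inside zeros: 5.2054.
I(r) = log|p(0)| + (inside sum) = 3.5835 + 5.2054 = 8.7889.
Closed form (all zeros inside, monic): I(r) = n·log(r) = 4·log(9) = 8.7889. ✓

I(r) ≈ 8.7889.


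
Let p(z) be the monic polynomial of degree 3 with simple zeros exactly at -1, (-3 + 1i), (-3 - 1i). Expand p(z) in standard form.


The polynomial is p(z) = ∏_{α ∈ S} (z − α), where S = {-1, (-3 + 1i), (-3 - 1i)}.
Expanding the product yields: p(z) = z^3 + 7·z^2 + 16·z + 10.
Note conjugate pairs combine to real quadratics: (z − (-3+1i))(z − (-3−1i)) = z² + 6z + 10.
The resulting polynomial has degree 3 and real coefficients as required.

p(z) = z^3 + 7·z^2 + 16·z + 10.


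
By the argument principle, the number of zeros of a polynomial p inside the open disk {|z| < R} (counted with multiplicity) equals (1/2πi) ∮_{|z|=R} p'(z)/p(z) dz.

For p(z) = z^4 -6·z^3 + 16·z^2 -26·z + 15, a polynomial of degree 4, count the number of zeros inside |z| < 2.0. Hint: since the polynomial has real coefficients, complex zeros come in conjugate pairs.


The zeros of p are: 1, (1 + 2i), (1 - 2i), 3.
Their magnitudes are: 1, 2.236, 2.236, 3.
Zeros with |z| < R = 2.0: 1.
Count = 1.
By the argument principle, (1/2πi) ∮_{|z|=R} p'(z)/p(z) dz equals exactly this count.

Number of zeros inside |z| < 2.0: 1.


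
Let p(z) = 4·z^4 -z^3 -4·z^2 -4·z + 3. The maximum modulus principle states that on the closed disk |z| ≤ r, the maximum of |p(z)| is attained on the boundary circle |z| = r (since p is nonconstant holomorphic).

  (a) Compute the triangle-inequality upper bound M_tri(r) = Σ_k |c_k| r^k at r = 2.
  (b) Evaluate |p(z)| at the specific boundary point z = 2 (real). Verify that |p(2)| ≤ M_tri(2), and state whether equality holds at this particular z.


Coefficients: c_0 = 3, c_1 = -4, c_2 = -4, c_3 = -1, c_4 = 4. Radius r = 2.
Part (a). Triangle bound: M_tri(r) = Σ_k |c_k| r^k
  = |3|·2^0 + |-4|·2^1 + |-4|·2^2 + |-1|·2^3 + |4|·2^4
  = 3 + 8 + 16 + 8 + 64 = 99.
This bounds M(r) := max_{|z|=r} |p(z)| from above; equality holds iff all terms c_k z^k can be made to align in phase at a single z on |z|=r.
Part (b). At z = 2 (real, on the circle |z| = r):
  p(2) = (3)·2^0 + (-4)·2^1 + (-4)·2^2 + (-1)·2^3 + (4)·2^4 = 35.
  |p(2)| = 35.
Check: |p(2)| = 35 ≤ 99 = M_tri(2). ✓ Equality does not hold at z = 2 (the coefficients have mixed signs, so the terms do not all align in phase there).

M_tri(2) = 99; |p(2)| = 35; equality at z=2: no.


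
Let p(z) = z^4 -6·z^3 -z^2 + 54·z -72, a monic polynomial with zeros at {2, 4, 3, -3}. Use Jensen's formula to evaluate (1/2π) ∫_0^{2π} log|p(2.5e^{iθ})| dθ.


Zeros: -3, 2, 3, 4; r = 2.5.
Inside |z| < r: 2. Outside (|z| ≥ r): -3, 3, 4.
p(0) = -72, so log|p(0)| = log(72) = 4.2767.
Apply Jensen: I(r) = log|p(0)| + Σ_k log(r/|z_k|), summed over zeros inside |z| < r.
  log(r/|z_k|) for z_k = 2: log(2.5/2) = 0.2231
  Outside zeros (-3, 3, 4) contribute nothing to the Jensen sum.
Sum over inside zeros: 0.2231.
I(r) = log|p(0)| + (inside sum) = 4.2767 + 0.2231 = 4.4998.
Note: since some zeros are outside |z| ≤ r, the simplified n·log(r) form does NOT apply — only the inside zeros contribute.

I(r) ≈ 4.4998.


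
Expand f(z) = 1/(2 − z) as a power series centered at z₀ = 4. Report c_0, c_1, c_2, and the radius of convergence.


Let w = z − z₀, so z = z₀ + w.
Then 2 − z = 2 − (z₀ + w) = (2 − z₀) − w = -2 − w.
f(z) = 1/(-2 − w) = (1/(-2)) · 1/(1 − w/(-2)) = Σ_{n≥0} w^n / (-2)^(n+1).
So c_n = 1/(-2)^(n+1):
  c_0 = 1/(-2)^1 = -1/2.
  c_1 = 1/(-2)^2 = 1/4.
  c_2 = 1/(-2)^3 = -1/8.
The series is valid for |w/d| < 1, i.e. |z − z₀| < |d|.
Radius of convergence: R = |2 − z₀| = |-2| = 2 (distance from z₀ to the singularity z = 2).

c_0 = -1/2, c_1 = 1/4, c_2 = -1/8; R = 2.


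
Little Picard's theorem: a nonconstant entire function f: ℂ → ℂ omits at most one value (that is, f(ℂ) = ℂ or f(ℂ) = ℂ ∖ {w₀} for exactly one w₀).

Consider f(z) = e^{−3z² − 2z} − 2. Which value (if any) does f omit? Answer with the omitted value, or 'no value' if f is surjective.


Little Picard bounds the complement of f(ℂ) to at most one point.
The exponent g(z) = −3z² − 2z is a nonconstant polynomial, hence surjective onto ℂ. So e^{g(z)} takes every value in {e^w : w ∈ ℂ} = ℂ ∖ {0}. Adding -2 shifts the range to ℂ ∖ {-2}. f omits exactly -2.

Omitted value: -2.


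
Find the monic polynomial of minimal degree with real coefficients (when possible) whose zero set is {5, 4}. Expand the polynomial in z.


The polynomial is p(z) = ∏_{α ∈ S} (z − α), where S = {5, 4}.
Expanding the product yields: p(z) = z^2 -9·z + 20.
The resulting polynomial has degree 2 and real coefficients as required.

p(z) = z^2 -9·z + 20.


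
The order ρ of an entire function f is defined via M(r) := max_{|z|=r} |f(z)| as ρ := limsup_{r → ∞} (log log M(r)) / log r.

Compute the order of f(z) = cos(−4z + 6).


cos(w) is a linear combination of e^{iw} and e^{−iw} (or e^w, e^{−w} in the hyperbolic case), so |cos(w)| ≤ e^{|w|}. With w = −4z + 6, |w| ≤ 4|z| + 6 = 4r + 6 on |z| = r, giving M(r) ≤ e^{4r + 6}, so ρ ≤ 1. On a suitable ray (z = it for sin/cos; z = t for sinh/cosh, t real → ∞), |cos(−4z + 6)| grows like e^{4|t|}/2, so ρ ≥ 1. Hence ρ = 1.
Therefore ρ = 1.

Order ρ = 1.


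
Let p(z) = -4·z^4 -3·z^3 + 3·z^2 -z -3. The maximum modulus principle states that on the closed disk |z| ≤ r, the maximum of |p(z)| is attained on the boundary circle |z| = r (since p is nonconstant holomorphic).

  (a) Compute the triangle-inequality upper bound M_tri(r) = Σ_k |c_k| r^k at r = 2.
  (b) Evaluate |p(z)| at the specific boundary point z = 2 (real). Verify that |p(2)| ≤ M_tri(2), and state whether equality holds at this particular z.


Coefficients: c_0 = -3, c_1 = -1, c_2 = 3, c_3 = -3, c_4 = -4. Radius r = 2.
Part (a). Triangle bound: M_tri(r) = Σ_k |c_k| r^k
  = |-3|·2^0 + |-1|·2^1 + |3|·2^2 + |-3|·2^3 + |-4|·2^4
  = 3 + 2 + 12 + 24 + 64 = 105.
This bounds M(r) := max_{|z|=r} |p(z)| from above; equality holds iff all terms c_k z^k can be made to align in phase at a single z on |z|=r.
Part (b). At z = 2 (real, on the circle |z| = r):
  p(2) = (-3)·2^0 + (-1)·2^1 + (3)·2^2 + (-3)·2^3 + (-4)·2^4 = -81.
  |p(2)| = 81.
Check: |p(2)| = 81 ≤ 105 = M_tri(2). ✓ Equality does not hold at z = 2 (the coefficients have mixed signs, so the terms do not all align in phase there).

M_tri(2) = 105; |p(2)| = 81; equality at z=2: no.


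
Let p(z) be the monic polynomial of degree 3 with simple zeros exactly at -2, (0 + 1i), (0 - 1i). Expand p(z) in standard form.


The polynomial is p(z) = ∏_{α ∈ S} (z − α), where S = {-2, (0 + 1i), (0 - 1i)}.
Expanding the product yields: p(z) = z^3 + 2·z^2 + z + 2.
Note conjugate pairs combine to real quadratics: (z − (0+1i))(z − (0−1i)) = z² + 1.
The resulting polynomial has degree 3 and real coefficients as required.

p(z) = z^3 + 2·z^2 + z + 2.
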